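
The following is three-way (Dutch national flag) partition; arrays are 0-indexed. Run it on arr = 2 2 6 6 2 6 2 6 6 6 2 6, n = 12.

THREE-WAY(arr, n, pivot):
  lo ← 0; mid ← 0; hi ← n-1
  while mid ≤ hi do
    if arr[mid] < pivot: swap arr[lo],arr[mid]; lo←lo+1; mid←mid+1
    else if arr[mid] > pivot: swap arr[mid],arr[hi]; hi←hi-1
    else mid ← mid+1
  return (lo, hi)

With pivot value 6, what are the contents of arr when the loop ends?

2 2 2 2 2 6 6 6 6 6 6 6

pivot = 6; lo=0, mid=0, hi=11
arr[mid]=2<6: swap arr[0],arr[0]; lo=1,mid=1 → 2 2 6 6 2 6 2 6 6 6 2 6
arr[mid]=2<6: swap arr[1],arr[1]; lo=2,mid=2 → 2 2 6 6 2 6 2 6 6 6 2 6
arr[mid]=6=6: mid=3
arr[mid]=6=6: mid=4
arr[mid]=2<6: swap arr[2],arr[4]; lo=3,mid=5 → 2 2 2 6 6 6 2 6 6 6 2 6
arr[mid]=6=6: mid=6
arr[mid]=2<6: swap arr[3],arr[6]; lo=4,mid=7 → 2 2 2 2 6 6 6 6 6 6 2 6
arr[mid]=6=6: mid=8
arr[mid]=6=6: mid=9
arr[mid]=6=6: mid=10
arr[mid]=2<6: swap arr[4],arr[10]; lo=5,mid=11 → 2 2 2 2 2 6 6 6 6 6 6 6
arr[mid]=6=6: mid=12
end: lo=5, hi=11; arr = 2 2 2 2 2 6 6 6 6 6 6 6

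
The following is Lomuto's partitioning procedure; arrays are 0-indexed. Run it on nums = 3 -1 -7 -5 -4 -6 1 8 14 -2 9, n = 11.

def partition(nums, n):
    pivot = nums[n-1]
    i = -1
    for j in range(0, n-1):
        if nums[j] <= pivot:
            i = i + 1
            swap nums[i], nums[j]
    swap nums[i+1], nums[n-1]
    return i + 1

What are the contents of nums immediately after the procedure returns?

pivot = nums[10] = 9; i = -1
j=0: nums[0]=3 ≤ 9 → i=0, swap nums[0],nums[0] (no change) → 3 -1 -7 -5 -4 -6 1 8 14 -2 9
j=1: nums[1]=-1 ≤ 9 → i=1, swap nums[1],nums[1] (no change) → 3 -1 -7 -5 -4 -6 1 8 14 -2 9
j=2: nums[2]=-7 ≤ 9 → i=2, swap nums[2],nums[2] (no change) → 3 -1 -7 -5 -4 -6 1 8 14 -2 9
j=3: nums[3]=-5 ≤ 9 → i=3, swap nums[3],nums[3] (no change) → 3 -1 -7 -5 -4 -6 1 8 14 -2 9
j=4: nums[4]=-4 ≤ 9 → i=4, swap nums[4],nums[4] (no change) → 3 -1 -7 -5 -4 -6 1 8 14 -2 9
j=5: nums[5]=-6 ≤ 9 → i=5, swap nums[5],nums[5] (no change) → 3 -1 -7 -5 -4 -6 1 8 14 -2 9
j=6: nums[6]=1 ≤ 9 → i=6, swap nums[6],nums[6] (no change) → 3 -1 -7 -5 -4 -6 1 8 14 -2 9
j=7: nums[7]=8 ≤ 9 → i=7, swap nums[7],nums[7] (no change) → 3 -1 -7 -5 -4 -6 1 8 14 -2 9
j=8: nums[8]=14 > 9 → no swap
j=9: nums[9]=-2 ≤ 9 → i=8, swap nums[8],nums[9] → 3 -1 -7 -5 -4 -6 1 8 -2 14 9
final swap nums[9],nums[10] → 3 -1 -7 -5 -4 -6 1 8 -2 9 14; return 9

3 -1 -7 -5 -4 -6 1 8 -2 9 14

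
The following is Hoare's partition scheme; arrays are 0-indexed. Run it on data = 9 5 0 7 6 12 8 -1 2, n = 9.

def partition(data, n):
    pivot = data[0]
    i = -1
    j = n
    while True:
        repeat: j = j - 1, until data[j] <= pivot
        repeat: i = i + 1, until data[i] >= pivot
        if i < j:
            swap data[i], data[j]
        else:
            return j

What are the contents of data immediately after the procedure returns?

2 5 0 7 6 -1 8 12 9

pivot=9
j stops at 8 (2), i stops at 0 (9); swap ⇒ 2 5 0 7 6 12 8 -1 9
j stops at 7 (-1), i stops at 5 (12); swap ⇒ 2 5 0 7 6 -1 8 12 9
j stops at 6, i stops at 7; i≥j ⇒ return 6. data=2 5 0 7 6 -1 8 12 9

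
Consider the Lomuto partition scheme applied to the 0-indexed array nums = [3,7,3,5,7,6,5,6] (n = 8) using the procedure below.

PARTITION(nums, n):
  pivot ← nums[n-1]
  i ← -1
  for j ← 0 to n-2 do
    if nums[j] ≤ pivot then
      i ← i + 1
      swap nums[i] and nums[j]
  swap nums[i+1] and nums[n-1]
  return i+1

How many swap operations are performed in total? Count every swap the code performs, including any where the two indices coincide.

pivot = nums[7] = 6; i = -1
j=0: nums[0]=3 ≤ 6 → i=0, swap nums[0],nums[0] (no change) → [3,7,3,5,7,6,5,6]
j=1: nums[1]=7 > 6 → no swap
j=2: nums[2]=3 ≤ 6 → i=1, swap nums[1],nums[2] → [3,3,7,5,7,6,5,6]
j=3: nums[3]=5 ≤ 6 → i=2, swap nums[2],nums[3] → [3,3,5,7,7,6,5,6]
j=4: nums[4]=7 > 6 → no swap
j=5: nums[5]=6 ≤ 6 → i=3, swap nums[3],nums[5] → [3,3,5,6,7,7,5,6]
j=6: nums[6]=5 ≤ 6 → i=4, swap nums[4],nums[6] → [3,3,5,6,5,7,7,6]
final swap nums[5],nums[7] → [3,3,5,6,5,6,7,7]; return 5

6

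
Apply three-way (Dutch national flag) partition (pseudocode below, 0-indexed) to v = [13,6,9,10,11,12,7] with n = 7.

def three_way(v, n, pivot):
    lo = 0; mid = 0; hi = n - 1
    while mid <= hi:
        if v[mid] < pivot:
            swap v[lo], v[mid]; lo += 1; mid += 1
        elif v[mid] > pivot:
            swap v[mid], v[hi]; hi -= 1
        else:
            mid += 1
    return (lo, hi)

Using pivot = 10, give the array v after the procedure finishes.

[7,6,9,10,12,11,13]

lo=0 mid=0 hi=6
13>10: swap(0,6), hi=5 ⇒ [7,6,9,10,11,12,13]
7<10: swap(0,0), lo=1 mid=1 ⇒ [7,6,9,10,11,12,13]
6<10: swap(1,1), lo=2 mid=2 ⇒ [7,6,9,10,11,12,13]
9<10: swap(2,2), lo=3 mid=3 ⇒ [7,6,9,10,11,12,13]
10=10: mid=4
11>10: swap(4,5), hi=4 ⇒ [7,6,9,10,12,11,13]
12>10: swap(4,4), hi=3 ⇒ [7,6,9,10,12,11,13]
done. lo=3 hi=3; v=[7,6,9,10,12,11,13]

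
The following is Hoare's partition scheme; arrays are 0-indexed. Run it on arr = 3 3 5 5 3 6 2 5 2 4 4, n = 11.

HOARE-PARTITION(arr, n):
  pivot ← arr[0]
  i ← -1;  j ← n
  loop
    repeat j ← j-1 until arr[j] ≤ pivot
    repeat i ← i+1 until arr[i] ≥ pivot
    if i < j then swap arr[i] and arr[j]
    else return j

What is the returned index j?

2

pivot = arr[0] = 3; i = -1, j = 11
j→8 (arr[8]=2≤3), i→0 (arr[0]=3≥3); i<j, swap → 2 3 5 5 3 6 2 5 3 4 4
j→6 (arr[6]=2≤3), i→1 (arr[1]=3≥3); i<j, swap → 2 2 5 5 3 6 3 5 3 4 4
j→4 (arr[4]=3≤3), i→2 (arr[2]=5≥3); i<j, swap → 2 2 3 5 5 6 3 5 3 4 4
j→2, i→3; i≥j, return j=2. arr = 2 2 3 5 5 6 3 5 3 4 4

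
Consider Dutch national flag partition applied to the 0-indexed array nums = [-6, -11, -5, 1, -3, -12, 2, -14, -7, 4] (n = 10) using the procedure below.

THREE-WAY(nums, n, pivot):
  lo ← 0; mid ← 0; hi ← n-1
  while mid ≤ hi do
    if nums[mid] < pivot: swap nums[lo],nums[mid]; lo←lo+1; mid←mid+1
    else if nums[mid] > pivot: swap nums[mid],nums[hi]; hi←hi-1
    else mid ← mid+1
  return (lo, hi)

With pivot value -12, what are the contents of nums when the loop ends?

[-14, -12, 1, -3, -5, 2, -11, -7, 4, -6]

lo=0 mid=0 hi=9
-6>-12: swap(0,9), hi=8 ⇒ [4, -11, -5, 1, -3, -12, 2, -14, -7, -6]
4>-12: swap(0,8), hi=7 ⇒ [-7, -11, -5, 1, -3, -12, 2, -14, 4, -6]
-7>-12: swap(0,7), hi=6 ⇒ [-14, -11, -5, 1, -3, -12, 2, -7, 4, -6]
-14<-12: swap(0,0), lo=1 mid=1 ⇒ [-14, -11, -5, 1, -3, -12, 2, -7, 4, -6]
-11>-12: swap(1,6), hi=5 ⇒ [-14, 2, -5, 1, -3, -12, -11, -7, 4, -6]
2>-12: swap(1,5), hi=4 ⇒ [-14, -12, -5, 1, -3, 2, -11, -7, 4, -6]
-12=-12: mid=2
-5>-12: swap(2,4), hi=3 ⇒ [-14, -12, -3, 1, -5, 2, -11, -7, 4, -6]
-3>-12: swap(2,3), hi=2 ⇒ [-14, -12, 1, -3, -5, 2, -11, -7, 4, -6]
1>-12: swap(2,2), hi=1 ⇒ [-14, -12, 1, -3, -5, 2, -11, -7, 4, -6]
done. lo=1 hi=1; nums=[-14, -12, 1, -3, -5, 2, -11, -7, 4, -6]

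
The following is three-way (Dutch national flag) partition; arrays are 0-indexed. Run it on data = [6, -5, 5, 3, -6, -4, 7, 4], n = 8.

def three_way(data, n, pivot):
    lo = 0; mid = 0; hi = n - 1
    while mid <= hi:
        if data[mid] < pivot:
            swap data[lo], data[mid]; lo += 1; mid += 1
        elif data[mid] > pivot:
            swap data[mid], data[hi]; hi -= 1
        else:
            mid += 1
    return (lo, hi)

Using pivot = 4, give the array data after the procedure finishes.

[-5, -4, 3, -6, 4, 7, 5, 6]

lo=0 mid=0 hi=7
6>4: swap(0,7), hi=6 ⇒ [4, -5, 5, 3, -6, -4, 7, 6]
4=4: mid=1
-5<4: swap(0,1), lo=1 mid=2 ⇒ [-5, 4, 5, 3, -6, -4, 7, 6]
5>4: swap(2,6), hi=5 ⇒ [-5, 4, 7, 3, -6, -4, 5, 6]
7>4: swap(2,5), hi=4 ⇒ [-5, 4, -4, 3, -6, 7, 5, 6]
-4<4: swap(1,2), lo=2 mid=3 ⇒ [-5, -4, 4, 3, -6, 7, 5, 6]
3<4: swap(2,3), lo=3 mid=4 ⇒ [-5, -4, 3, 4, -6, 7, 5, 6]
-6<4: swap(3,4), lo=4 mid=5 ⇒ [-5, -4, 3, -6, 4, 7, 5, 6]
done. lo=4 hi=4; data=[-5, -4, 3, -6, 4, 7, 5, 6]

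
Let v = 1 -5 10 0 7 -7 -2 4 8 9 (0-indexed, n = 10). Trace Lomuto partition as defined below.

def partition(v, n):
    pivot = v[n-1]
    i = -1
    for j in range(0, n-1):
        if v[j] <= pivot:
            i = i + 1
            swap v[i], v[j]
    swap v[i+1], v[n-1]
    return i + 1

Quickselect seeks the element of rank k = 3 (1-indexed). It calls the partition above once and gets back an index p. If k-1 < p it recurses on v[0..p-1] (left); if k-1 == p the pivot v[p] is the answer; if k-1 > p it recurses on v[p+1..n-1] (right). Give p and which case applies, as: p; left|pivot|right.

pivot=9, i=-1
j=0: 1≤9, i=0, swap(0,0) ⇒ 1 -5 10 0 7 -7 -2 4 8 9
j=1: -5≤9, i=1, swap(1,1) ⇒ 1 -5 10 0 7 -7 -2 4 8 9
j=2: 10>9, skip
j=3: 0≤9, i=2, swap(2,3) ⇒ 1 -5 0 10 7 -7 -2 4 8 9
j=4: 7≤9, i=3, swap(3,4) ⇒ 1 -5 0 7 10 -7 -2 4 8 9
j=5: -7≤9, i=4, swap(4,5) ⇒ 1 -5 0 7 -7 10 -2 4 8 9
j=6: -2≤9, i=5, swap(5,6) ⇒ 1 -5 0 7 -7 -2 10 4 8 9
j=7: 4≤9, i=6, swap(6,7) ⇒ 1 -5 0 7 -7 -2 4 10 8 9
j=8: 8≤9, i=7, swap(7,8) ⇒ 1 -5 0 7 -7 -2 4 8 10 9
swap(8,9) ⇒ 1 -5 0 7 -7 -2 4 8 9 10; return 8
p = 8; k-1 = 2 < 8 ⇒ left

8; left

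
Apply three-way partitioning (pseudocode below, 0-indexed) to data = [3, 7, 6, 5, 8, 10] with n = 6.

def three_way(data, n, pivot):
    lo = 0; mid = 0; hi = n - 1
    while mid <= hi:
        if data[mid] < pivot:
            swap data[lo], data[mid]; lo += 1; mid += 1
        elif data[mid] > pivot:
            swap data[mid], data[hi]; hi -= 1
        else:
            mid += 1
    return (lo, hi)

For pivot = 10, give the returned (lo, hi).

pivot = 10; lo=0, mid=0, hi=5
data[mid]=3<10: swap data[0],data[0]; lo=1,mid=1 → [3, 7, 6, 5, 8, 10]
data[mid]=7<10: swap data[1],data[1]; lo=2,mid=2 → [3, 7, 6, 5, 8, 10]
data[mid]=6<10: swap data[2],data[2]; lo=3,mid=3 → [3, 7, 6, 5, 8, 10]
data[mid]=5<10: swap data[3],data[3]; lo=4,mid=4 → [3, 7, 6, 5, 8, 10]
data[mid]=8<10: swap data[4],data[4]; lo=5,mid=5 → [3, 7, 6, 5, 8, 10]
data[mid]=10=10: mid=6
end: lo=5, hi=5; data = [3, 7, 6, 5, 8, 10]

(5, 5)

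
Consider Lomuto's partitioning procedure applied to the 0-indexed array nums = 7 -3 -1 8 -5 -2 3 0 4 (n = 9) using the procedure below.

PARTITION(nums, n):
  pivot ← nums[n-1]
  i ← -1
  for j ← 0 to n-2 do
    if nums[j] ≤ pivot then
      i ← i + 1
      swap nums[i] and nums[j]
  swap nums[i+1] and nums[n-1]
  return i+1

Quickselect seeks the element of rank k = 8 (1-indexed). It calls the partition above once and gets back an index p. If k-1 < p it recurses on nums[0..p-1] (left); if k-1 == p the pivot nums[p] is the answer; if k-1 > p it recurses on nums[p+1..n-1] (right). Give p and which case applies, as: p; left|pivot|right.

6; right

pivot = nums[8] = 4; i = -1
j=0: nums[0]=7 > 4 → no swap
j=1: nums[1]=-3 ≤ 4 → i=0, swap nums[0],nums[1] → -3 7 -1 8 -5 -2 3 0 4
j=2: nums[2]=-1 ≤ 4 → i=1, swap nums[1],nums[2] → -3 -1 7 8 -5 -2 3 0 4
j=3: nums[3]=8 > 4 → no swap
j=4: nums[4]=-5 ≤ 4 → i=2, swap nums[2],nums[4] → -3 -1 -5 8 7 -2 3 0 4
j=5: nums[5]=-2 ≤ 4 → i=3, swap nums[3],nums[5] → -3 -1 -5 -2 7 8 3 0 4
j=6: nums[6]=3 ≤ 4 → i=4, swap nums[4],nums[6] → -3 -1 -5 -2 3 8 7 0 4
j=7: nums[7]=0 ≤ 4 → i=5, swap nums[5],nums[7] → -3 -1 -5 -2 3 0 7 8 4
final swap nums[6],nums[8] → -3 -1 -5 -2 3 0 4 8 7; return 6
p = 6; k-1 = 7 > 6 ⇒ right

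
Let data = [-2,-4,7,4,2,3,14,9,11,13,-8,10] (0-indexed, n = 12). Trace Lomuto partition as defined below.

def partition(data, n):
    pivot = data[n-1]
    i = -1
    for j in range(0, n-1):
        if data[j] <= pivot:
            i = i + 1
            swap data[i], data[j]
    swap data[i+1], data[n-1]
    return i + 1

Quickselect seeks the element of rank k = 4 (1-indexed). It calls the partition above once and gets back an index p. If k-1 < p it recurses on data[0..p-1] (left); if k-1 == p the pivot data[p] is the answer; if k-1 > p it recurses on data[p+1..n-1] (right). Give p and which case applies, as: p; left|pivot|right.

8; left

pivot=10, i=-1
j=0: -2≤10, i=0, swap(0,0) ⇒ [-2,-4,7,4,2,3,14,9,11,13,-8,10]
j=1: -4≤10, i=1, swap(1,1) ⇒ [-2,-4,7,4,2,3,14,9,11,13,-8,10]
j=2: 7≤10, i=2, swap(2,2) ⇒ [-2,-4,7,4,2,3,14,9,11,13,-8,10]
j=3: 4≤10, i=3, swap(3,3) ⇒ [-2,-4,7,4,2,3,14,9,11,13,-8,10]
j=4: 2≤10, i=4, swap(4,4) ⇒ [-2,-4,7,4,2,3,14,9,11,13,-8,10]
j=5: 3≤10, i=5, swap(5,5) ⇒ [-2,-4,7,4,2,3,14,9,11,13,-8,10]
j=6: 14>10, skip
j=7: 9≤10, i=6, swap(6,7) ⇒ [-2,-4,7,4,2,3,9,14,11,13,-8,10]
j=8: 11>10, skip
j=9: 13>10, skip
j=10: -8≤10, i=7, swap(7,10) ⇒ [-2,-4,7,4,2,3,9,-8,11,13,14,10]
swap(8,11) ⇒ [-2,-4,7,4,2,3,9,-8,10,13,14,11]; return 8
p = 8; k-1 = 3 < 8 ⇒ left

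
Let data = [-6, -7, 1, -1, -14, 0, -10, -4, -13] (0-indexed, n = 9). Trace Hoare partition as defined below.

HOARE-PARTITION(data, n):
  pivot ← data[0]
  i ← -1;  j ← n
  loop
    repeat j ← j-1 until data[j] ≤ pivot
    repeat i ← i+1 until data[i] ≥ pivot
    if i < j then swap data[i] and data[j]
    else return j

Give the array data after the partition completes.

[-13, -7, -10, -14, -1, 0, 1, -4, -6]

pivot=-6
j stops at 8 (-13), i stops at 0 (-6); swap ⇒ [-13, -7, 1, -1, -14, 0, -10, -4, -6]
j stops at 6 (-10), i stops at 2 (1); swap ⇒ [-13, -7, -10, -1, -14, 0, 1, -4, -6]
j stops at 4 (-14), i stops at 3 (-1); swap ⇒ [-13, -7, -10, -14, -1, 0, 1, -4, -6]
j stops at 3, i stops at 4; i≥j ⇒ return 3. data=[-13, -7, -10, -14, -1, 0, 1, -4, -6]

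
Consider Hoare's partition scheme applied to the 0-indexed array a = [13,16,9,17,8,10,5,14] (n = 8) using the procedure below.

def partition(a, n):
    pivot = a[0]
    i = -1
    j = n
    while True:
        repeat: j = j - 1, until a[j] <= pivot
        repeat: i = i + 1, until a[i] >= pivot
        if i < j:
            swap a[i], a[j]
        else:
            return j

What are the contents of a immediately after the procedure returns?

pivot=13
j stops at 6 (5), i stops at 0 (13); swap ⇒ [5,16,9,17,8,10,13,14]
j stops at 5 (10), i stops at 1 (16); swap ⇒ [5,10,9,17,8,16,13,14]
j stops at 4 (8), i stops at 3 (17); swap ⇒ [5,10,9,8,17,16,13,14]
j stops at 3, i stops at 4; i≥j ⇒ return 3. a=[5,10,9,8,17,16,13,14]

[5,10,9,8,17,16,13,14]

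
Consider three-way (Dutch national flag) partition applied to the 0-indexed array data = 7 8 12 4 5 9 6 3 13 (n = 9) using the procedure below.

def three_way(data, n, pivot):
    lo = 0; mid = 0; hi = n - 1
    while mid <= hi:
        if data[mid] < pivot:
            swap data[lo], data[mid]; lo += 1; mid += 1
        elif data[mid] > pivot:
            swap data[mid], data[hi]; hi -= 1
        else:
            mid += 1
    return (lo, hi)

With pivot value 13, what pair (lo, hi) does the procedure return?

pivot = 13; lo=0, mid=0, hi=8
data[mid]=7<13: swap data[0],data[0]; lo=1,mid=1 → 7 8 12 4 5 9 6 3 13
data[mid]=8<13: swap data[1],data[1]; lo=2,mid=2 → 7 8 12 4 5 9 6 3 13
data[mid]=12<13: swap data[2],data[2]; lo=3,mid=3 → 7 8 12 4 5 9 6 3 13
data[mid]=4<13: swap data[3],data[3]; lo=4,mid=4 → 7 8 12 4 5 9 6 3 13
data[mid]=5<13: swap data[4],data[4]; lo=5,mid=5 → 7 8 12 4 5 9 6 3 13
data[mid]=9<13: swap data[5],data[5]; lo=6,mid=6 → 7 8 12 4 5 9 6 3 13
data[mid]=6<13: swap data[6],data[6]; lo=7,mid=7 → 7 8 12 4 5 9 6 3 13
data[mid]=3<13: swap data[7],data[7]; lo=8,mid=8 → 7 8 12 4 5 9 6 3 13
data[mid]=13=13: mid=9
end: lo=8, hi=8; data = 7 8 12 4 5 9 6 3 13

(8, 8)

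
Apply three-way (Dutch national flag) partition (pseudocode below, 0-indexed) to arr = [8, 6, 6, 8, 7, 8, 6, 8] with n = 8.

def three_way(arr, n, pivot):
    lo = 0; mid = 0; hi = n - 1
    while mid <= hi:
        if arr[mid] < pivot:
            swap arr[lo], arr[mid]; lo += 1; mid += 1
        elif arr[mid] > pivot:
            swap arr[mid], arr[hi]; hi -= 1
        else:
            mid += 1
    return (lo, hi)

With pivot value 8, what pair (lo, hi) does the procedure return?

pivot = 8; lo=0, mid=0, hi=7
arr[mid]=8=8: mid=1
arr[mid]=6<8: swap arr[0],arr[1]; lo=1,mid=2 → [6, 8, 6, 8, 7, 8, 6, 8]
arr[mid]=6<8: swap arr[1],arr[2]; lo=2,mid=3 → [6, 6, 8, 8, 7, 8, 6, 8]
arr[mid]=8=8: mid=4
arr[mid]=7<8: swap arr[2],arr[4]; lo=3,mid=5 → [6, 6, 7, 8, 8, 8, 6, 8]
arr[mid]=8=8: mid=6
arr[mid]=6<8: swap arr[3],arr[6]; lo=4,mid=7 → [6, 6, 7, 6, 8, 8, 8, 8]
arr[mid]=8=8: mid=8
end: lo=4, hi=7; arr = [6, 6, 7, 6, 8, 8, 8, 8]

(4, 7)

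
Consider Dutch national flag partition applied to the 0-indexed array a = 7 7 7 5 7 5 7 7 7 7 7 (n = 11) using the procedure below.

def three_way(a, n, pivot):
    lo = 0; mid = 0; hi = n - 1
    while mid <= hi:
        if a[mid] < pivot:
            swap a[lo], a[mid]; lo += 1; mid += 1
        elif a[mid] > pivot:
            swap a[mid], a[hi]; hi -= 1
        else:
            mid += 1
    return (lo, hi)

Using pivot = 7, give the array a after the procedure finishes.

5 5 7 7 7 7 7 7 7 7 7

pivot = 7; lo=0, mid=0, hi=10
a[mid]=7=7: mid=1
a[mid]=7=7: mid=2
a[mid]=7=7: mid=3
a[mid]=5<7: swap a[0],a[3]; lo=1,mid=4 → 5 7 7 7 7 5 7 7 7 7 7
a[mid]=7=7: mid=5
a[mid]=5<7: swap a[1],a[5]; lo=2,mid=6 → 5 5 7 7 7 7 7 7 7 7 7
a[mid]=7=7: mid=7
a[mid]=7=7: mid=8
a[mid]=7=7: mid=9
a[mid]=7=7: mid=10
a[mid]=7=7: mid=11
end: lo=2, hi=10; a = 5 5 7 7 7 7 7 7 7 7 7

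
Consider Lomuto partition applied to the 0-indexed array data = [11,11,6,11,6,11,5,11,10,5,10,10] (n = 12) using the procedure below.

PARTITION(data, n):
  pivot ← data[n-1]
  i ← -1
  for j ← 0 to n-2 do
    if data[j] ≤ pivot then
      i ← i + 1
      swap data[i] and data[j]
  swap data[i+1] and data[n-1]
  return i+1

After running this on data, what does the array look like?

pivot=10, i=-1
j=0: 11>10, skip
j=1: 11>10, skip
j=2: 6≤10, i=0, swap(0,2) ⇒ [6,11,11,11,6,11,5,11,10,5,10,10]
j=3: 11>10, skip
j=4: 6≤10, i=1, swap(1,4) ⇒ [6,6,11,11,11,11,5,11,10,5,10,10]
j=5: 11>10, skip
j=6: 5≤10, i=2, swap(2,6) ⇒ [6,6,5,11,11,11,11,11,10,5,10,10]
j=7: 11>10, skip
j=8: 10≤10, i=3, swap(3,8) ⇒ [6,6,5,10,11,11,11,11,11,5,10,10]
j=9: 5≤10, i=4, swap(4,9) ⇒ [6,6,5,10,5,11,11,11,11,11,10,10]
j=10: 10≤10, i=5, swap(5,10) ⇒ [6,6,5,10,5,10,11,11,11,11,11,10]
swap(6,11) ⇒ [6,6,5,10,5,10,10,11,11,11,11,11]; return 6

[6,6,5,10,5,10,10,11,11,11,11,11]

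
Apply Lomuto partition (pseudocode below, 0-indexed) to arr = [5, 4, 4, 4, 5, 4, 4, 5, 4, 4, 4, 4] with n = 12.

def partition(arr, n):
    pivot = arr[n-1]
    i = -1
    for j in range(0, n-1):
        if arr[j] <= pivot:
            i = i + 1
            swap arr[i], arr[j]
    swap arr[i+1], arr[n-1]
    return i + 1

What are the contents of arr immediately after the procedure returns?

[4, 4, 4, 4, 4, 4, 4, 4, 4, 5, 5, 5]

pivot = arr[11] = 4; i = -1
j=0: arr[0]=5 > 4 → no swap
j=1: arr[1]=4 ≤ 4 → i=0, swap arr[0],arr[1] → [4, 5, 4, 4, 5, 4, 4, 5, 4, 4, 4, 4]
j=2: arr[2]=4 ≤ 4 → i=1, swap arr[1],arr[2] → [4, 4, 5, 4, 5, 4, 4, 5, 4, 4, 4, 4]
j=3: arr[3]=4 ≤ 4 → i=2, swap arr[2],arr[3] → [4, 4, 4, 5, 5, 4, 4, 5, 4, 4, 4, 4]
j=4: arr[4]=5 > 4 → no swap
j=5: arr[5]=4 ≤ 4 → i=3, swap arr[3],arr[5] → [4, 4, 4, 4, 5, 5, 4, 5, 4, 4, 4, 4]
j=6: arr[6]=4 ≤ 4 → i=4, swap arr[4],arr[6] → [4, 4, 4, 4, 4, 5, 5, 5, 4, 4, 4, 4]
j=7: arr[7]=5 > 4 → no swap
j=8: arr[8]=4 ≤ 4 → i=5, swap arr[5],arr[8] → [4, 4, 4, 4, 4, 4, 5, 5, 5, 4, 4, 4]
j=9: arr[9]=4 ≤ 4 → i=6, swap arr[6],arr[9] → [4, 4, 4, 4, 4, 4, 4, 5, 5, 5, 4, 4]
j=10: arr[10]=4 ≤ 4 → i=7, swap arr[7],arr[10] → [4, 4, 4, 4, 4, 4, 4, 4, 5, 5, 5, 4]
final swap arr[8],arr[11] → [4, 4, 4, 4, 4, 4, 4, 4, 4, 5, 5, 5]; return 8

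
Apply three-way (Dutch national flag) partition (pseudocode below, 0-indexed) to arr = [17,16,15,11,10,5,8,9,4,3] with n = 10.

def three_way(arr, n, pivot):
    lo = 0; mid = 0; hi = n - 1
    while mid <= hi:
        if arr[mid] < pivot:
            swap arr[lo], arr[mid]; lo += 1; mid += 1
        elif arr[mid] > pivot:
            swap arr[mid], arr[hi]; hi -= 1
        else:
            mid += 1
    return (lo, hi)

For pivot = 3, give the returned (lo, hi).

(0, 0)

lo=0 mid=0 hi=9
17>3: swap(0,9), hi=8 ⇒ [3,16,15,11,10,5,8,9,4,17]
3=3: mid=1
16>3: swap(1,8), hi=7 ⇒ [3,4,15,11,10,5,8,9,16,17]
4>3: swap(1,7), hi=6 ⇒ [3,9,15,11,10,5,8,4,16,17]
9>3: swap(1,6), hi=5 ⇒ [3,8,15,11,10,5,9,4,16,17]
8>3: swap(1,5), hi=4 ⇒ [3,5,15,11,10,8,9,4,16,17]
5>3: swap(1,4), hi=3 ⇒ [3,10,15,11,5,8,9,4,16,17]
10>3: swap(1,3), hi=2 ⇒ [3,11,15,10,5,8,9,4,16,17]
11>3: swap(1,2), hi=1 ⇒ [3,15,11,10,5,8,9,4,16,17]
15>3: swap(1,1), hi=0 ⇒ [3,15,11,10,5,8,9,4,16,17]
done. lo=0 hi=0; arr=[3,15,11,10,5,8,9,4,16,17]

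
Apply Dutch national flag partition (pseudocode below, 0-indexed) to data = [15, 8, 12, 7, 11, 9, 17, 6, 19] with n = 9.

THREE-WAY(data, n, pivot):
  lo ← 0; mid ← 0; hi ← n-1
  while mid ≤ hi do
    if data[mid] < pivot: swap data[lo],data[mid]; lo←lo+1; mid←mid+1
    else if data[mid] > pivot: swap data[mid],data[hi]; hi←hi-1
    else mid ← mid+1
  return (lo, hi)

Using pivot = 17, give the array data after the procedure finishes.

[15, 8, 12, 7, 11, 9, 6, 17, 19]

lo=0 mid=0 hi=8
15<17: swap(0,0), lo=1 mid=1 ⇒ [15, 8, 12, 7, 11, 9, 17, 6, 19]
8<17: swap(1,1), lo=2 mid=2 ⇒ [15, 8, 12, 7, 11, 9, 17, 6, 19]
12<17: swap(2,2), lo=3 mid=3 ⇒ [15, 8, 12, 7, 11, 9, 17, 6, 19]
7<17: swap(3,3), lo=4 mid=4 ⇒ [15, 8, 12, 7, 11, 9, 17, 6, 19]
11<17: swap(4,4), lo=5 mid=5 ⇒ [15, 8, 12, 7, 11, 9, 17, 6, 19]
9<17: swap(5,5), lo=6 mid=6 ⇒ [15, 8, 12, 7, 11, 9, 17, 6, 19]
17=17: mid=7
6<17: swap(6,7), lo=7 mid=8 ⇒ [15, 8, 12, 7, 11, 9, 6, 17, 19]
19>17: swap(8,8), hi=7 ⇒ [15, 8, 12, 7, 11, 9, 6, 17, 19]
done. lo=7 hi=7; data=[15, 8, 12, 7, 11, 9, 6, 17, 19]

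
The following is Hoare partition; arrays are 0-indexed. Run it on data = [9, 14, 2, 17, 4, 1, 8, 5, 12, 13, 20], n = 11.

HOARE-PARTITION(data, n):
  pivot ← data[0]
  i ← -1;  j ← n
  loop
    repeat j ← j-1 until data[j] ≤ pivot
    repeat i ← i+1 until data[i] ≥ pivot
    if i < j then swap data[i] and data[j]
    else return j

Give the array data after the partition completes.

pivot = data[0] = 9; i = -1, j = 11
j→7 (data[7]=5≤9), i→0 (data[0]=9≥9); i<j, swap → [5, 14, 2, 17, 4, 1, 8, 9, 12, 13, 20]
j→6 (data[6]=8≤9), i→1 (data[1]=14≥9); i<j, swap → [5, 8, 2, 17, 4, 1, 14, 9, 12, 13, 20]
j→5 (data[5]=1≤9), i→3 (data[3]=17≥9); i<j, swap → [5, 8, 2, 1, 4, 17, 14, 9, 12, 13, 20]
j→4, i→5; i≥j, return j=4. data = [5, 8, 2, 1, 4, 17, 14, 9, 12, 13, 20]

[5, 8, 2, 1, 4, 17, 14, 9, 12, 13, 20]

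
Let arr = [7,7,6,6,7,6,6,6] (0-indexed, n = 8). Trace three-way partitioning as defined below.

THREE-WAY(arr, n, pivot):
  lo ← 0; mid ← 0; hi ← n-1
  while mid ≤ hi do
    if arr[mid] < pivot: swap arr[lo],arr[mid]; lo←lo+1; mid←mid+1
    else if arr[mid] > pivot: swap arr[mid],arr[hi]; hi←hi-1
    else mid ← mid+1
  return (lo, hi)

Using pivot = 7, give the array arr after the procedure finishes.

[6,6,6,6,6,7,7,7]

pivot = 7; lo=0, mid=0, hi=7
arr[mid]=7=7: mid=1
arr[mid]=7=7: mid=2
arr[mid]=6<7: swap arr[0],arr[2]; lo=1,mid=3 → [6,7,7,6,7,6,6,6]
arr[mid]=6<7: swap arr[1],arr[3]; lo=2,mid=4 → [6,6,7,7,7,6,6,6]
arr[mid]=7=7: mid=5
arr[mid]=6<7: swap arr[2],arr[5]; lo=3,mid=6 → [6,6,6,7,7,7,6,6]
arr[mid]=6<7: swap arr[3],arr[6]; lo=4,mid=7 → [6,6,6,6,7,7,7,6]
arr[mid]=6<7: swap arr[4],arr[7]; lo=5,mid=8 → [6,6,6,6,6,7,7,7]
end: lo=5, hi=7; arr = [6,6,6,6,6,7,7,7]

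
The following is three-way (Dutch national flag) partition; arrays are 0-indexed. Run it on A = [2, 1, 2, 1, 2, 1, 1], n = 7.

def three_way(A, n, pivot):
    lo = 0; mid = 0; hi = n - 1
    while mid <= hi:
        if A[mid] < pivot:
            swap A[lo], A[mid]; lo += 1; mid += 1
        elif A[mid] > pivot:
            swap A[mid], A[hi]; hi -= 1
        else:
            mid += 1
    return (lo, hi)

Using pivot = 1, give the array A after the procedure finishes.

lo=0 mid=0 hi=6
2>1: swap(0,6), hi=5 ⇒ [1, 1, 2, 1, 2, 1, 2]
1=1: mid=1
1=1: mid=2
2>1: swap(2,5), hi=4 ⇒ [1, 1, 1, 1, 2, 2, 2]
1=1: mid=3
1=1: mid=4
2>1: swap(4,4), hi=3 ⇒ [1, 1, 1, 1, 2, 2, 2]
done. lo=0 hi=3; A=[1, 1, 1, 1, 2, 2, 2]

[1, 1, 1, 1, 2, 2, 2]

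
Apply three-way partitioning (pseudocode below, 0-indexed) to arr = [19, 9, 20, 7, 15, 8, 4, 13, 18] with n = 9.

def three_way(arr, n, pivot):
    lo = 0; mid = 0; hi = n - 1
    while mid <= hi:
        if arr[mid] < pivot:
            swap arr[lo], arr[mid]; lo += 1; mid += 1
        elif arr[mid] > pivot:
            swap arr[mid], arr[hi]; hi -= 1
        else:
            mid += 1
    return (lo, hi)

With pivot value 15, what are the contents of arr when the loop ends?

pivot = 15; lo=0, mid=0, hi=8
arr[mid]=19>15: swap arr[0],arr[8]; hi=7 → [18, 9, 20, 7, 15, 8, 4, 13, 19]
arr[mid]=18>15: swap arr[0],arr[7]; hi=6 → [13, 9, 20, 7, 15, 8, 4, 18, 19]
arr[mid]=13<15: swap arr[0],arr[0]; lo=1,mid=1 → [13, 9, 20, 7, 15, 8, 4, 18, 19]
arr[mid]=9<15: swap arr[1],arr[1]; lo=2,mid=2 → [13, 9, 20, 7, 15, 8, 4, 18, 19]
arr[mid]=20>15: swap arr[2],arr[6]; hi=5 → [13, 9, 4, 7, 15, 8, 20, 18, 19]
arr[mid]=4<15: swap arr[2],arr[2]; lo=3,mid=3 → [13, 9, 4, 7, 15, 8, 20, 18, 19]
arr[mid]=7<15: swap arr[3],arr[3]; lo=4,mid=4 → [13, 9, 4, 7, 15, 8, 20, 18, 19]
arr[mid]=15=15: mid=5
arr[mid]=8<15: swap arr[4],arr[5]; lo=5,mid=6 → [13, 9, 4, 7, 8, 15, 20, 18, 19]
end: lo=5, hi=5; arr = [13, 9, 4, 7, 8, 15, 20, 18, 19]

[13, 9, 4, 7, 8, 15, 20, 18, 19]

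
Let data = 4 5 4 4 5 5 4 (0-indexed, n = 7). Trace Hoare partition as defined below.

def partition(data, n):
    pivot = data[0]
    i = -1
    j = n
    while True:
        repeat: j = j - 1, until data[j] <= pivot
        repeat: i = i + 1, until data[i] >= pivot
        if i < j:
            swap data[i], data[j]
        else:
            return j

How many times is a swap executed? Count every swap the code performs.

2

pivot = data[0] = 4; i = -1, j = 7
j→6 (data[6]=4≤4), i→0 (data[0]=4≥4); i<j, swap → 4 5 4 4 5 5 4
j→3 (data[3]=4≤4), i→1 (data[1]=5≥4); i<j, swap → 4 4 4 5 5 5 4
j→2, i→2; i≥j, return j=2. data = 4 4 4 5 5 5 4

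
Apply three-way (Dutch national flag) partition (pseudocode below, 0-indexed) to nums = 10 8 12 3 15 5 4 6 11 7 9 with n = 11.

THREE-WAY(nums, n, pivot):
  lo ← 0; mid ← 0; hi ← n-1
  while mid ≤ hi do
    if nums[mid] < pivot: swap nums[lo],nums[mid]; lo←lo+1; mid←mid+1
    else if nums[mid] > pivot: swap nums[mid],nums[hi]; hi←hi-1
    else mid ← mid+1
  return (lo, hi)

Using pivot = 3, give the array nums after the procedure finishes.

pivot = 3; lo=0, mid=0, hi=10
nums[mid]=10>3: swap nums[0],nums[10]; hi=9 → 9 8 12 3 15 5 4 6 11 7 10
nums[mid]=9>3: swap nums[0],nums[9]; hi=8 → 7 8 12 3 15 5 4 6 11 9 10
nums[mid]=7>3: swap nums[0],nums[8]; hi=7 → 11 8 12 3 15 5 4 6 7 9 10
nums[mid]=11>3: swap nums[0],nums[7]; hi=6 → 6 8 12 3 15 5 4 11 7 9 10
nums[mid]=6>3: swap nums[0],nums[6]; hi=5 → 4 8 12 3 15 5 6 11 7 9 10
nums[mid]=4>3: swap nums[0],nums[5]; hi=4 → 5 8 12 3 15 4 6 11 7 9 10
nums[mid]=5>3: swap nums[0],nums[4]; hi=3 → 15 8 12 3 5 4 6 11 7 9 10
nums[mid]=15>3: swap nums[0],nums[3]; hi=2 → 3 8 12 15 5 4 6 11 7 9 10
nums[mid]=3=3: mid=1
nums[mid]=8>3: swap nums[1],nums[2]; hi=1 → 3 12 8 15 5 4 6 11 7 9 10
nums[mid]=12>3: swap nums[1],nums[1]; hi=0 → 3 12 8 15 5 4 6 11 7 9 10
end: lo=0, hi=0; nums = 3 12 8 15 5 4 6 11 7 9 10

3 12 8 15 5 4 6 11 7 9 10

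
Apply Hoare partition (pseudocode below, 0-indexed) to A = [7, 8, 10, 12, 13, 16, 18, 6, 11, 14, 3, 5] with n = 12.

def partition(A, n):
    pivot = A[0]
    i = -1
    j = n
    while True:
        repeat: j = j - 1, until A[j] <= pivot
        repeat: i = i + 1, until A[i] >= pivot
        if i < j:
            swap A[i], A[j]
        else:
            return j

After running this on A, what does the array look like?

pivot=7
j stops at 11 (5), i stops at 0 (7); swap ⇒ [5, 8, 10, 12, 13, 16, 18, 6, 11, 14, 3, 7]
j stops at 10 (3), i stops at 1 (8); swap ⇒ [5, 3, 10, 12, 13, 16, 18, 6, 11, 14, 8, 7]
j stops at 7 (6), i stops at 2 (10); swap ⇒ [5, 3, 6, 12, 13, 16, 18, 10, 11, 14, 8, 7]
j stops at 2, i stops at 3; i≥j ⇒ return 2. A=[5, 3, 6, 12, 13, 16, 18, 10, 11, 14, 8, 7]

[5, 3, 6, 12, 13, 16, 18, 10, 11, 14, 8, 7]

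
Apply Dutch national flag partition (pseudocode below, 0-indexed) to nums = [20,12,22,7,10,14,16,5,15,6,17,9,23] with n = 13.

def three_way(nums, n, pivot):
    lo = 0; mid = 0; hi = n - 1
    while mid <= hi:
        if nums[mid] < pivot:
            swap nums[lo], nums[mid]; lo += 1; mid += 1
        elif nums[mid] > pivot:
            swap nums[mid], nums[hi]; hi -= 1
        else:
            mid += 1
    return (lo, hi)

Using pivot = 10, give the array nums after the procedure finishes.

[9,6,5,7,10,16,14,15,22,17,12,23,20]

lo=0 mid=0 hi=12
20>10: swap(0,12), hi=11 ⇒ [23,12,22,7,10,14,16,5,15,6,17,9,20]
23>10: swap(0,11), hi=10 ⇒ [9,12,22,7,10,14,16,5,15,6,17,23,20]
9<10: swap(0,0), lo=1 mid=1 ⇒ [9,12,22,7,10,14,16,5,15,6,17,23,20]
12>10: swap(1,10), hi=9 ⇒ [9,17,22,7,10,14,16,5,15,6,12,23,20]
17>10: swap(1,9), hi=8 ⇒ [9,6,22,7,10,14,16,5,15,17,12,23,20]
6<10: swap(1,1), lo=2 mid=2 ⇒ [9,6,22,7,10,14,16,5,15,17,12,23,20]
22>10: swap(2,8), hi=7 ⇒ [9,6,15,7,10,14,16,5,22,17,12,23,20]
15>10: swap(2,7), hi=6 ⇒ [9,6,5,7,10,14,16,15,22,17,12,23,20]
5<10: swap(2,2), lo=3 mid=3 ⇒ [9,6,5,7,10,14,16,15,22,17,12,23,20]
7<10: swap(3,3), lo=4 mid=4 ⇒ [9,6,5,7,10,14,16,15,22,17,12,23,20]
10=10: mid=5
14>10: swap(5,6), hi=5 ⇒ [9,6,5,7,10,16,14,15,22,17,12,23,20]
16>10: swap(5,5), hi=4 ⇒ [9,6,5,7,10,16,14,15,22,17,12,23,20]
done. lo=4 hi=4; nums=[9,6,5,7,10,16,14,15,22,17,12,23,20]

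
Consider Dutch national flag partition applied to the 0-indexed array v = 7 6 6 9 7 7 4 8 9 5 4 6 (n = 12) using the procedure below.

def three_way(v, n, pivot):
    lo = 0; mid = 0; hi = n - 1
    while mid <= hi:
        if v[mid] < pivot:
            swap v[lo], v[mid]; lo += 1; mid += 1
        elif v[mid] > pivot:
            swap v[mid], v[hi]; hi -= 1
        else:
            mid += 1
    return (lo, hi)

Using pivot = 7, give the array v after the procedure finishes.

pivot = 7; lo=0, mid=0, hi=11
v[mid]=7=7: mid=1
v[mid]=6<7: swap v[0],v[1]; lo=1,mid=2 → 6 7 6 9 7 7 4 8 9 5 4 6
v[mid]=6<7: swap v[1],v[2]; lo=2,mid=3 → 6 6 7 9 7 7 4 8 9 5 4 6
v[mid]=9>7: swap v[3],v[11]; hi=10 → 6 6 7 6 7 7 4 8 9 5 4 9
v[mid]=6<7: swap v[2],v[3]; lo=3,mid=4 → 6 6 6 7 7 7 4 8 9 5 4 9
v[mid]=7=7: mid=5
v[mid]=7=7: mid=6
v[mid]=4<7: swap v[3],v[6]; lo=4,mid=7 → 6 6 6 4 7 7 7 8 9 5 4 9
v[mid]=8>7: swap v[7],v[10]; hi=9 → 6 6 6 4 7 7 7 4 9 5 8 9
v[mid]=4<7: swap v[4],v[7]; lo=5,mid=8 → 6 6 6 4 4 7 7 7 9 5 8 9
v[mid]=9>7: swap v[8],v[9]; hi=8 → 6 6 6 4 4 7 7 7 5 9 8 9
v[mid]=5<7: swap v[5],v[8]; lo=6,mid=9 → 6 6 6 4 4 5 7 7 7 9 8 9
end: lo=6, hi=8; v = 6 6 6 4 4 5 7 7 7 9 8 9

6 6 6 4 4 5 7 7 7 9 8 9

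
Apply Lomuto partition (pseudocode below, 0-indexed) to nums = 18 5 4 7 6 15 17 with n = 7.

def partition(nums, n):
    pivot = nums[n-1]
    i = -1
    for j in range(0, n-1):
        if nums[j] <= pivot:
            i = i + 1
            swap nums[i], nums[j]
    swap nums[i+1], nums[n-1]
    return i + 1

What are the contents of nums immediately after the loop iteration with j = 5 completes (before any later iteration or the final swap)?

5 4 7 6 15 18 17

pivot=17, i=-1
j=0: 18>17, skip
j=1: 5≤17, i=0, swap(0,1) ⇒ 5 18 4 7 6 15 17
j=2: 4≤17, i=1, swap(1,2) ⇒ 5 4 18 7 6 15 17
j=3: 7≤17, i=2, swap(2,3) ⇒ 5 4 7 18 6 15 17
j=4: 6≤17, i=3, swap(3,4) ⇒ 5 4 7 6 18 15 17
j=5: 15≤17, i=4, swap(4,5) ⇒ 5 4 7 6 15 18 17
(after j=5) nums = 5 4 7 6 15 18 17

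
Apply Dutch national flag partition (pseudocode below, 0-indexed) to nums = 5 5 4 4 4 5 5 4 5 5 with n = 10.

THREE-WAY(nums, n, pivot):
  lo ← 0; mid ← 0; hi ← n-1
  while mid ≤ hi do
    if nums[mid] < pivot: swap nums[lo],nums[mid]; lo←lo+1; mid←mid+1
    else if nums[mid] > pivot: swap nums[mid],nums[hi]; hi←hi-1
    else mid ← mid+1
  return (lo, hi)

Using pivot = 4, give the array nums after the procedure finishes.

pivot = 4; lo=0, mid=0, hi=9
nums[mid]=5>4: swap nums[0],nums[9]; hi=8 → 5 5 4 4 4 5 5 4 5 5
nums[mid]=5>4: swap nums[0],nums[8]; hi=7 → 5 5 4 4 4 5 5 4 5 5
nums[mid]=5>4: swap nums[0],nums[7]; hi=6 → 4 5 4 4 4 5 5 5 5 5
nums[mid]=4=4: mid=1
nums[mid]=5>4: swap nums[1],nums[6]; hi=5 → 4 5 4 4 4 5 5 5 5 5
nums[mid]=5>4: swap nums[1],nums[5]; hi=4 → 4 5 4 4 4 5 5 5 5 5
nums[mid]=5>4: swap nums[1],nums[4]; hi=3 → 4 4 4 4 5 5 5 5 5 5
nums[mid]=4=4: mid=2
nums[mid]=4=4: mid=3
nums[mid]=4=4: mid=4
end: lo=0, hi=3; nums = 4 4 4 4 5 5 5 5 5 5

4 4 4 4 5 5 5 5 5 5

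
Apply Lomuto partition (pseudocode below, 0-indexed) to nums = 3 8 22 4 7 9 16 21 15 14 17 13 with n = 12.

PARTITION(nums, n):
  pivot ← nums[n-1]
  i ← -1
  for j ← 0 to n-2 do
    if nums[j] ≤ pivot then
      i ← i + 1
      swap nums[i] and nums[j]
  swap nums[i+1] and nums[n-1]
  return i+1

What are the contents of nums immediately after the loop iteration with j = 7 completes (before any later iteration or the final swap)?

3 8 4 7 9 22 16 21 15 14 17 13

pivot = nums[11] = 13; i = -1
j=0: nums[0]=3 ≤ 13 → i=0, swap nums[0],nums[0] (no change) → 3 8 22 4 7 9 16 21 15 14 17 13
j=1: nums[1]=8 ≤ 13 → i=1, swap nums[1],nums[1] (no change) → 3 8 22 4 7 9 16 21 15 14 17 13
j=2: nums[2]=22 > 13 → no swap
j=3: nums[3]=4 ≤ 13 → i=2, swap nums[2],nums[3] → 3 8 4 22 7 9 16 21 15 14 17 13
j=4: nums[4]=7 ≤ 13 → i=3, swap nums[3],nums[4] → 3 8 4 7 22 9 16 21 15 14 17 13
j=5: nums[5]=9 ≤ 13 → i=4, swap nums[4],nums[5] → 3 8 4 7 9 22 16 21 15 14 17 13
j=6: nums[6]=16 > 13 → no swap
j=7: nums[7]=21 > 13 → no swap
(after j=7) nums = 3 8 4 7 9 22 16 21 15 14 17 13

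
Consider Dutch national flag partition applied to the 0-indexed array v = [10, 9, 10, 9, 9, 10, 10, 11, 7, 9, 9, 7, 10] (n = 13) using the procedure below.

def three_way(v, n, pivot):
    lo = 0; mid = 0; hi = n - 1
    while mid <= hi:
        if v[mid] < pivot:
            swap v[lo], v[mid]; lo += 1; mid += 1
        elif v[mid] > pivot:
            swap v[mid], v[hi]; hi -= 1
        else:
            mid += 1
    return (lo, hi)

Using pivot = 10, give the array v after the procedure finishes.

[9, 9, 9, 7, 9, 9, 7, 10, 10, 10, 10, 10, 11]

lo=0 mid=0 hi=12
10=10: mid=1
9<10: swap(0,1), lo=1 mid=2 ⇒ [9, 10, 10, 9, 9, 10, 10, 11, 7, 9, 9, 7, 10]
10=10: mid=3
9<10: swap(1,3), lo=2 mid=4 ⇒ [9, 9, 10, 10, 9, 10, 10, 11, 7, 9, 9, 7, 10]
9<10: swap(2,4), lo=3 mid=5 ⇒ [9, 9, 9, 10, 10, 10, 10, 11, 7, 9, 9, 7, 10]
10=10: mid=6
10=10: mid=7
11>10: swap(7,12), hi=11 ⇒ [9, 9, 9, 10, 10, 10, 10, 10, 7, 9, 9, 7, 11]
10=10: mid=8
7<10: swap(3,8), lo=4 mid=9 ⇒ [9, 9, 9, 7, 10, 10, 10, 10, 10, 9, 9, 7, 11]
9<10: swap(4,9), lo=5 mid=10 ⇒ [9, 9, 9, 7, 9, 10, 10, 10, 10, 10, 9, 7, 11]
9<10: swap(5,10), lo=6 mid=11 ⇒ [9, 9, 9, 7, 9, 9, 10, 10, 10, 10, 10, 7, 11]
7<10: swap(6,11), lo=7 mid=12 ⇒ [9, 9, 9, 7, 9, 9, 7, 10, 10, 10, 10, 10, 11]
done. lo=7 hi=11; v=[9, 9, 9, 7, 9, 9, 7, 10, 10, 10, 10, 10, 11]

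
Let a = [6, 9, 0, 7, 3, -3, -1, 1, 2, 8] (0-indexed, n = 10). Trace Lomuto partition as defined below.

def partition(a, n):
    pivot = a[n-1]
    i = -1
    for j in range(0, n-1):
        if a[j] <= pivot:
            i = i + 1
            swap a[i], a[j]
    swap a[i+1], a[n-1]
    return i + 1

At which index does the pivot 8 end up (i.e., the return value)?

pivot = a[9] = 8; i = -1
j=0: a[0]=6 ≤ 8 → i=0, swap a[0],a[0] (no change) → [6, 9, 0, 7, 3, -3, -1, 1, 2, 8]
j=1: a[1]=9 > 8 → no swap
j=2: a[2]=0 ≤ 8 → i=1, swap a[1],a[2] → [6, 0, 9, 7, 3, -3, -1, 1, 2, 8]
j=3: a[3]=7 ≤ 8 → i=2, swap a[2],a[3] → [6, 0, 7, 9, 3, -3, -1, 1, 2, 8]
j=4: a[4]=3 ≤ 8 → i=3, swap a[3],a[4] → [6, 0, 7, 3, 9, -3, -1, 1, 2, 8]
j=5: a[5]=-3 ≤ 8 → i=4, swap a[4],a[5] → [6, 0, 7, 3, -3, 9, -1, 1, 2, 8]
j=6: a[6]=-1 ≤ 8 → i=5, swap a[5],a[6] → [6, 0, 7, 3, -3, -1, 9, 1, 2, 8]
j=7: a[7]=1 ≤ 8 → i=6, swap a[6],a[7] → [6, 0, 7, 3, -3, -1, 1, 9, 2, 8]
j=8: a[8]=2 ≤ 8 → i=7, swap a[7],a[8] → [6, 0, 7, 3, -3, -1, 1, 2, 9, 8]
final swap a[8],a[9] → [6, 0, 7, 3, -3, -1, 1, 2, 8, 9]; return 8

8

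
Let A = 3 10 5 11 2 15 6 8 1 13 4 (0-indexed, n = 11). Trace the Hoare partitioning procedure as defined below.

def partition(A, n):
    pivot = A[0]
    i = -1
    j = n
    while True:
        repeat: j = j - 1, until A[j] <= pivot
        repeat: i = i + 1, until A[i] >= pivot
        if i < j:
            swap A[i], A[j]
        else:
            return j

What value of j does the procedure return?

1

pivot=3
j stops at 8 (1), i stops at 0 (3); swap ⇒ 1 10 5 11 2 15 6 8 3 13 4
j stops at 4 (2), i stops at 1 (10); swap ⇒ 1 2 5 11 10 15 6 8 3 13 4
j stops at 1, i stops at 2; i≥j ⇒ return 1. A=1 2 5 11 10 15 6 8 3 13 4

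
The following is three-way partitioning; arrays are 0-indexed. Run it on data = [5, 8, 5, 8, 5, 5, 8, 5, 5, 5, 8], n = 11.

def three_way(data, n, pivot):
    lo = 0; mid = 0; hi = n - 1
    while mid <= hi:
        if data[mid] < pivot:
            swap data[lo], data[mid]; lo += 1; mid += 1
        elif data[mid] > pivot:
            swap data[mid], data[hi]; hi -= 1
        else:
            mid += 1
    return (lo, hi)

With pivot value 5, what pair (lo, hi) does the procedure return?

pivot = 5; lo=0, mid=0, hi=10
data[mid]=5=5: mid=1
data[mid]=8>5: swap data[1],data[10]; hi=9 → [5, 8, 5, 8, 5, 5, 8, 5, 5, 5, 8]
data[mid]=8>5: swap data[1],data[9]; hi=8 → [5, 5, 5, 8, 5, 5, 8, 5, 5, 8, 8]
data[mid]=5=5: mid=2
data[mid]=5=5: mid=3
data[mid]=8>5: swap data[3],data[8]; hi=7 → [5, 5, 5, 5, 5, 5, 8, 5, 8, 8, 8]
data[mid]=5=5: mid=4
data[mid]=5=5: mid=5
data[mid]=5=5: mid=6
data[mid]=8>5: swap data[6],data[7]; hi=6 → [5, 5, 5, 5, 5, 5, 5, 8, 8, 8, 8]
data[mid]=5=5: mid=7
end: lo=0, hi=6; data = [5, 5, 5, 5, 5, 5, 5, 8, 8, 8, 8]

(0, 6)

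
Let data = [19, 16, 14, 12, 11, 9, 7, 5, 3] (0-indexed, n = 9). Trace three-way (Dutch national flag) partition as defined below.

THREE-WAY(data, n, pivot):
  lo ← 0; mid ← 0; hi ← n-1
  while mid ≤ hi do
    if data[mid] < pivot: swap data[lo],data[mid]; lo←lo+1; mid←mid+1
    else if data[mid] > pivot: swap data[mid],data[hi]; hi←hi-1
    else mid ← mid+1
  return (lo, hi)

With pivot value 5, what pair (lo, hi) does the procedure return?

(1, 1)

pivot = 5; lo=0, mid=0, hi=8
data[mid]=19>5: swap data[0],data[8]; hi=7 → [3, 16, 14, 12, 11, 9, 7, 5, 19]
data[mid]=3<5: swap data[0],data[0]; lo=1,mid=1 → [3, 16, 14, 12, 11, 9, 7, 5, 19]
data[mid]=16>5: swap data[1],data[7]; hi=6 → [3, 5, 14, 12, 11, 9, 7, 16, 19]
data[mid]=5=5: mid=2
data[mid]=14>5: swap data[2],data[6]; hi=5 → [3, 5, 7, 12, 11, 9, 14, 16, 19]
data[mid]=7>5: swap data[2],data[5]; hi=4 → [3, 5, 9, 12, 11, 7, 14, 16, 19]
data[mid]=9>5: swap data[2],data[4]; hi=3 → [3, 5, 11, 12, 9, 7, 14, 16, 19]
data[mid]=11>5: swap data[2],data[3]; hi=2 → [3, 5, 12, 11, 9, 7, 14, 16, 19]
data[mid]=12>5: swap data[2],data[2]; hi=1 → [3, 5, 12, 11, 9, 7, 14, 16, 19]
end: lo=1, hi=1; data = [3, 5, 12, 11, 9, 7, 14, 16, 19]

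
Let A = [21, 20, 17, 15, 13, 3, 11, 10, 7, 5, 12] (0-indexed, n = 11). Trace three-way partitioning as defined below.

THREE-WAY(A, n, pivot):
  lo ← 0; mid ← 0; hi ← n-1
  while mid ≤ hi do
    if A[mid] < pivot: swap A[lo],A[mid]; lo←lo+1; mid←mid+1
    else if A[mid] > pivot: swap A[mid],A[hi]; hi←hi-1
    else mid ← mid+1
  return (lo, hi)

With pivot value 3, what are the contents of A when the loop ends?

[3, 17, 15, 13, 20, 11, 10, 7, 5, 12, 21]

pivot = 3; lo=0, mid=0, hi=10
A[mid]=21>3: swap A[0],A[10]; hi=9 → [12, 20, 17, 15, 13, 3, 11, 10, 7, 5, 21]
A[mid]=12>3: swap A[0],A[9]; hi=8 → [5, 20, 17, 15, 13, 3, 11, 10, 7, 12, 21]
A[mid]=5>3: swap A[0],A[8]; hi=7 → [7, 20, 17, 15, 13, 3, 11, 10, 5, 12, 21]
A[mid]=7>3: swap A[0],A[7]; hi=6 → [10, 20, 17, 15, 13, 3, 11, 7, 5, 12, 21]
A[mid]=10>3: swap A[0],A[6]; hi=5 → [11, 20, 17, 15, 13, 3, 10, 7, 5, 12, 21]
A[mid]=11>3: swap A[0],A[5]; hi=4 → [3, 20, 17, 15, 13, 11, 10, 7, 5, 12, 21]
A[mid]=3=3: mid=1
A[mid]=20>3: swap A[1],A[4]; hi=3 → [3, 13, 17, 15, 20, 11, 10, 7, 5, 12, 21]
A[mid]=13>3: swap A[1],A[3]; hi=2 → [3, 15, 17, 13, 20, 11, 10, 7, 5, 12, 21]
A[mid]=15>3: swap A[1],A[2]; hi=1 → [3, 17, 15, 13, 20, 11, 10, 7, 5, 12, 21]
A[mid]=17>3: swap A[1],A[1]; hi=0 → [3, 17, 15, 13, 20, 11, 10, 7, 5, 12, 21]
end: lo=0, hi=0; A = [3, 17, 15, 13, 20, 11, 10, 7, 5, 12, 21]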